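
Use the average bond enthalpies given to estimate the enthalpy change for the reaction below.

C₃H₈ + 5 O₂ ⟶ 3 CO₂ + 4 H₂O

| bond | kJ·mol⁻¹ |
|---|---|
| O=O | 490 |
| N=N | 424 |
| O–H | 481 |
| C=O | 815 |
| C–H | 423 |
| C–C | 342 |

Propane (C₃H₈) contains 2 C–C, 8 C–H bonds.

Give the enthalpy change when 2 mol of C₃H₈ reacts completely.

Bonds broken (reactants):
  C–C: 2 × 342 = 684
  C–H: 8 × 423 = 3384
  O=O: 5 × 490 = 2450
  Σ(broken) = 6518 kJ
Bonds formed (products):
  C=O: 6 × 815 = 4890
  O–H: 8 × 481 = 3848
  Σ(formed) = 8738 kJ
ΔH = Σ(broken) − Σ(formed) = 6518 − 8738 = −2220 kJ
For 2× the reaction as written: 2 × (−2220) = −4440 kJ

ΔH = −4440 kJ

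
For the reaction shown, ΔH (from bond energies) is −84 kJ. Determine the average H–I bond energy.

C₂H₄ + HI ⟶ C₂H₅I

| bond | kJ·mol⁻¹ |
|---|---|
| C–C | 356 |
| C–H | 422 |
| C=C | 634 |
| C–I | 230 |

D(H–I) ≈ 290 kJ/mol

Let D be the H–I bond energy.
Σ(broken) = 4×422 + 1×634 + 1×D = 2322 + D
Σ(formed) = 1×356 + 5×422 + 1×230 = 2696
ΔH = Σ(broken) − Σ(formed) = (2322 + D) − (2696) = −374 + D
Setting this equal to −84 kJ gives D = 290 kJ/mol.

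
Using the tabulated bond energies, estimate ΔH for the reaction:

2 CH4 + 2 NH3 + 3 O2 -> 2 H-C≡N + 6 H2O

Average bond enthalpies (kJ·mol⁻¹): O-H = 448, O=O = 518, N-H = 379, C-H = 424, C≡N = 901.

Bonds broken (reactants):
  C-H: 8 × 424 = 3392
  N-H: 6 × 379 = 2274
  O=O: 3 × 518 = 1554
  Σ(broken) = 7220 kJ
Bonds formed (products):
  C≡N: 2 × 901 = 1802
  C-H: 2 × 424 = 848
  O-H: 12 × 448 = 5376
  Σ(formed) = 8026 kJ
ΔH = Σ(broken) − Σ(formed) = 7220 − 8026 = −806 kJ

ΔH ≈ −806 kJ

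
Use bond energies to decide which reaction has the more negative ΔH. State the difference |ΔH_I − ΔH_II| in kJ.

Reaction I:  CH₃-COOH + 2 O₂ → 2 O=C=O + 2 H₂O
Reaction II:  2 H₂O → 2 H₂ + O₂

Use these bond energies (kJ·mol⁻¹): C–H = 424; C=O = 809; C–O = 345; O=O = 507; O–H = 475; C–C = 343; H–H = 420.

Reaction I, by 1431 kJ

Reaction I:
  Bonds broken (reactants):
    C–C: 1 × 343 = 343
    C–H: 3 × 424 = 1272
    C–O: 1 × 345 = 345
    C=O: 1 × 809 = 809
    O–H: 1 × 475 = 475
    O=O: 2 × 507 = 1014
    Σ(broken) = 4258 kJ
  Bonds formed (products):
    C=O: 4 × 809 = 3236
    O–H: 4 × 475 = 1900
    Σ(formed) = 5136 kJ
  ΔH_I = 4258 − 5136 = −878 kJ
Reaction II:
  Bonds broken (reactants):
    O–H: 4 × 475 = 1900
    Σ(broken) = 1900 kJ
  Bonds formed (products):
    H–H: 2 × 420 = 840
    O=O: 1 × 507 = 507
    Σ(formed) = 1347 kJ
  ΔH_II = 1900 − 1347 = +553 kJ
ΔH_I − ΔH_II = −1431 kJ, so reaction I has the more negative ΔH; |ΔH_I − ΔH_II| = 1431 kJ.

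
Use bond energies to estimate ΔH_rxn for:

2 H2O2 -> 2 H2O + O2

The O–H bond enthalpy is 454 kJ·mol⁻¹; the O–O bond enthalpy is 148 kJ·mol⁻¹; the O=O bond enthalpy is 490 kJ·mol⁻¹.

Bonds broken (reactants):
  O–H: 4 × 454 = 1816
  O–O: 2 × 148 = 296
  Σ(broken) = 2112 kJ
Bonds formed (products):
  O–H: 4 × 454 = 1816
  O=O: 1 × 490 = 490
  Σ(formed) = 2306 kJ
ΔH = Σ(broken) − Σ(formed) = 2112 − 2306 = −194 kJ

ΔH ≈ −194 kJ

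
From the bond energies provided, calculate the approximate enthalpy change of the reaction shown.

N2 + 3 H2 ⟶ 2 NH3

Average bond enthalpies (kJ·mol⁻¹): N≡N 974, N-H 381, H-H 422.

Bonds broken (reactants):
  H-H: 3 × 422 = 1266
  N≡N: 1 × 974 = 974
  Σ(broken) = 2240 kJ
Bonds formed (products):
  N-H: 6 × 381 = 2286
  Σ(formed) = 2286 kJ
ΔH = Σ(broken) − Σ(formed) = 2240 − 2286 = −46 kJ

ΔH ≈ −46 kJ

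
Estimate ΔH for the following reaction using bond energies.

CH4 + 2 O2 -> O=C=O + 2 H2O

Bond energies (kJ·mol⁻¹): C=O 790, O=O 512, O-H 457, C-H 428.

ΔH ≈ −672 kJ

Bonds broken (reactants):
  C-H: 4 × 428 = 1712
  O=O: 2 × 512 = 1024
  Σ(broken) = 2736 kJ
Bonds formed (products):
  C=O: 2 × 790 = 1580
  O-H: 4 × 457 = 1828
  Σ(formed) = 3408 kJ
ΔH = Σ(broken) − Σ(formed) = 2736 − 3408 = −672 kJ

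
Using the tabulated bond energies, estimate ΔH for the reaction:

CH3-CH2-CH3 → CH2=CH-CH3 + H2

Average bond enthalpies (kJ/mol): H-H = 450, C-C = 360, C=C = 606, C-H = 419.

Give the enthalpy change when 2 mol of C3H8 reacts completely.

Bonds broken (reactants):
  C-C: 2 × 360 = 720
  C-H: 8 × 419 = 3352
  Σ(broken) = 4072 kJ
Bonds formed (products):
  C-C: 1 × 360 = 360
  C-H: 6 × 419 = 2514
  C=C: 1 × 606 = 606
  H-H: 1 × 450 = 450
  Σ(formed) = 3930 kJ
ΔH = Σ(broken) − Σ(formed) = 4072 − 3930 = +142 kJ
For 2× the reaction as written: 2 × (+142) = +284 kJ

ΔH = +284 kJ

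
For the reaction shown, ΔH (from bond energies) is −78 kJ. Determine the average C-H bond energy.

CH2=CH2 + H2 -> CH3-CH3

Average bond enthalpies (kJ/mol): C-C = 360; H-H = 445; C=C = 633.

D(C-H) ≈ 398 kJ/mol

Let D be the C-H bond energy.
Σ(broken) = 4×D + 1×633 + 1×445 = 1078 + 4D
Σ(formed) = 1×360 + 6×D = 360 + 6D
ΔH = Σ(broken) − Σ(formed) = (1078 + 4D) − (360 + 6D) = +718 − 2D
Setting this equal to −78 kJ gives 2D = 796, so D = 398 kJ/mol.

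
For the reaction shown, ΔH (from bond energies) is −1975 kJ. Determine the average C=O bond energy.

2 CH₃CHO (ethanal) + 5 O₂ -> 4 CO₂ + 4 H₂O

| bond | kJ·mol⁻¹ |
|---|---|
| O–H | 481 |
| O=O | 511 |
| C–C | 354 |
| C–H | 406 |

D(C=O) ≈ 773 kJ/mol

Let D be the C=O bond energy.
Σ(broken) = 2×354 + 8×406 + 2×D + 5×511 = 6511 + 2D
Σ(formed) = 8×D + 8×481 = 3848 + 8D
ΔH = Σ(broken) − Σ(formed) = (6511 + 2D) − (3848 + 8D) = +2663 − 6D
Setting this equal to −1975 kJ gives 6D = 4638, so D = 773 kJ/mol.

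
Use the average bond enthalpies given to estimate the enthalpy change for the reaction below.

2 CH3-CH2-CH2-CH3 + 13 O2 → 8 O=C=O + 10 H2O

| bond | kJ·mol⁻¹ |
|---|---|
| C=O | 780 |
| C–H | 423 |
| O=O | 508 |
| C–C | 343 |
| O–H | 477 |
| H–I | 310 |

Bonds broken (reactants):
  C–C: 6 × 343 = 2058
  C–H: 20 × 423 = 8460
  O=O: 13 × 508 = 6604
  Σ(broken) = 17122 kJ
Bonds formed (products):
  C=O: 16 × 780 = 12480
  O–H: 20 × 477 = 9540
  Σ(formed) = 22020 kJ
ΔH = Σ(broken) − Σ(formed) = 17122 − 22020 = −4898 kJ

ΔH ≈ −4898 kJ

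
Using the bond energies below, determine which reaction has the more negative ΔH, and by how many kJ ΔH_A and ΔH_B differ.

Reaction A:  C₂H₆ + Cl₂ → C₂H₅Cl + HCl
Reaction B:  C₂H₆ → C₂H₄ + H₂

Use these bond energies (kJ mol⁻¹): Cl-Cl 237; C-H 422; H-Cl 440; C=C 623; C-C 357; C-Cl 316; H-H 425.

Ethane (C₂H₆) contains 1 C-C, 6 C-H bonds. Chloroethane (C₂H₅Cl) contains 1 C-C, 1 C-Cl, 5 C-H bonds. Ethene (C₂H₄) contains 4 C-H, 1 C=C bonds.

Reaction A, by 250 kJ

Reaction A:
  Bonds broken (reactants):
    C-C: 1 × 357 = 357
    C-H: 6 × 422 = 2532
    Cl-Cl: 1 × 237 = 237
    Σ(broken) = 3126 kJ
  Bonds formed (products):
    C-C: 1 × 357 = 357
    C-Cl: 1 × 316 = 316
    C-H: 5 × 422 = 2110
    H-Cl: 1 × 440 = 440
    Σ(formed) = 3223 kJ
  ΔH_A = 3126 − 3223 = −97 kJ
Reaction B:
  Bonds broken (reactants):
    C-C: 1 × 357 = 357
    C-H: 6 × 422 = 2532
    Σ(broken) = 2889 kJ
  Bonds formed (products):
    C-H: 4 × 422 = 1688
    C=C: 1 × 623 = 623
    H-H: 1 × 425 = 425
    Σ(formed) = 2736 kJ
  ΔH_B = 2889 − 2736 = +153 kJ
ΔH_A − ΔH_B = −250 kJ, so reaction A has the more negative ΔH; |ΔH_A − ΔH_B| = 250 kJ.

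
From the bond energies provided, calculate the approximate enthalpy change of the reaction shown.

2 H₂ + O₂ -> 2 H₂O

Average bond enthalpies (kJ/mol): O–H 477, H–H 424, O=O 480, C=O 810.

ΔH ≈ −580 kJ

Bonds broken (reactants):
  H–H: 2 × 424 = 848
  O=O: 1 × 480 = 480
  Σ(broken) = 1328 kJ
Bonds formed (products):
  O–H: 4 × 477 = 1908
  Σ(formed) = 1908 kJ
ΔH = Σ(broken) − Σ(formed) = 1328 − 1908 = −580 kJ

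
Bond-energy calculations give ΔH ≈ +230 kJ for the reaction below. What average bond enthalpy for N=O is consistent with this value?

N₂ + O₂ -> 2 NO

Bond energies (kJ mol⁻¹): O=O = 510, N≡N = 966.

D(N=O) ≈ 623 kJ/mol

Let D be the N=O bond energy.
Σ(broken) = 1×966 + 1×510 = 1476
Σ(formed) = 2×D = 2D
ΔH = Σ(broken) − Σ(formed) = (1476) − (2D) = +1476 − 2D
Setting this equal to +230 kJ gives 2D = 1246, so D = 623 kJ/mol.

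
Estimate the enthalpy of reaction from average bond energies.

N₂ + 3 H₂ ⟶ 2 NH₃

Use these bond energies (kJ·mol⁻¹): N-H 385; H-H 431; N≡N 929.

Bonds broken (reactants):
  H-H: 3 × 431 = 1293
  N≡N: 1 × 929 = 929
  Σ(broken) = 2222 kJ
Bonds formed (products):
  N-H: 6 × 385 = 2310
  Σ(formed) = 2310 kJ
ΔH = Σ(broken) − Σ(formed) = 2222 − 2310 = −88 kJ

ΔH ≈ −88 kJ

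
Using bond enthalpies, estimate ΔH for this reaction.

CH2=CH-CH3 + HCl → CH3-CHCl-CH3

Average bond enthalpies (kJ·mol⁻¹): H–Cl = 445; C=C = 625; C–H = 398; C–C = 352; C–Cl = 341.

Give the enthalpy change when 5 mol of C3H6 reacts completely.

Bonds broken (reactants):
  C–C: 1 × 352 = 352
  C–H: 6 × 398 = 2388
  C=C: 1 × 625 = 625
  H–Cl: 1 × 445 = 445
  Σ(broken) = 3810 kJ
Bonds formed (products):
  C–C: 2 × 352 = 704
  C–Cl: 1 × 341 = 341
  C–H: 7 × 398 = 2786
  Σ(formed) = 3831 kJ
ΔH = Σ(broken) − Σ(formed) = 3810 − 3831 = −21 kJ
For 5× the reaction as written: 5 × (−21) = −105 kJ

ΔH = −105 kJ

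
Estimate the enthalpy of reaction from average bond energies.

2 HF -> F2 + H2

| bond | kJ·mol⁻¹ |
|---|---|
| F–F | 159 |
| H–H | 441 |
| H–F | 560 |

Bonds broken (reactants):
  H–F: 2 × 560 = 1120
  Σ(broken) = 1120 kJ
Bonds formed (products):
  F–F: 1 × 159 = 159
  H–H: 1 × 441 = 441
  Σ(formed) = 600 kJ
ΔH = Σ(broken) − Σ(formed) = 1120 − 600 = +520 kJ

ΔH ≈ +520 kJ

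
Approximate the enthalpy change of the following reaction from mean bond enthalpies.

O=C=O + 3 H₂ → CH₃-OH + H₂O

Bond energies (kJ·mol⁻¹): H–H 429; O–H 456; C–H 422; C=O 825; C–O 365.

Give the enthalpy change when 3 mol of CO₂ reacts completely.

ΔH = −186 kJ

Bonds broken (reactants):
  C=O: 2 × 825 = 1650
  H–H: 3 × 429 = 1287
  Σ(broken) = 2937 kJ
Bonds formed (products):
  C–H: 3 × 422 = 1266
  C–O: 1 × 365 = 365
  O–H: 3 × 456 = 1368
  Σ(formed) = 2999 kJ
ΔH = Σ(broken) − Σ(formed) = 2937 − 2999 = −62 kJ
For 3× the reaction as written: 3 × (−62) = −186 kJ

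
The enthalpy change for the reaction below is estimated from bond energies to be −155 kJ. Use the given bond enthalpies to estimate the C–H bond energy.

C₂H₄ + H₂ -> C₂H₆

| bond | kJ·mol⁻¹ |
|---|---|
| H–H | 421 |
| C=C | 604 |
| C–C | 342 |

D(C–H) ≈ 419 kJ/mol

Let D be the C–H bond energy.
Σ(broken) = 4×D + 1×604 + 1×421 = 1025 + 4D
Σ(formed) = 1×342 + 6×D = 342 + 6D
ΔH = Σ(broken) − Σ(formed) = (1025 + 4D) − (342 + 6D) = +683 − 2D
Setting this equal to −155 kJ gives 2D = 838, so D = 419 kJ/mol.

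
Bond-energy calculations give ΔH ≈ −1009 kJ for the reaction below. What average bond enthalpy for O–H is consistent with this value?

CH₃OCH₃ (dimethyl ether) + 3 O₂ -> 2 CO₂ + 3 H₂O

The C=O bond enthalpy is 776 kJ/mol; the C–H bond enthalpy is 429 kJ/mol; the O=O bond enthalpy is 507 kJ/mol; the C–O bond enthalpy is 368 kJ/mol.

D(O–H) ≈ 456 kJ/mol

Let D be the O–H bond energy.
Σ(broken) = 6×429 + 2×368 + 3×507 = 4831
Σ(formed) = 4×776 + 6×D = 3104 + 6D
ΔH = Σ(broken) − Σ(formed) = (4831) − (3104 + 6D) = +1727 − 6D
Setting this equal to −1009 kJ gives 6D = 2736, so D = 456 kJ/mol.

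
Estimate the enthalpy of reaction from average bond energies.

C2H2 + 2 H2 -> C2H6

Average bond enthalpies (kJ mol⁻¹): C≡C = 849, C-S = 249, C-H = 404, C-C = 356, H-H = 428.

Bonds broken (reactants):
  C≡C: 1 × 849 = 849
  C-H: 2 × 404 = 808
  H-H: 2 × 428 = 856
  Σ(broken) = 2513 kJ
Bonds formed (products):
  C-C: 1 × 356 = 356
  C-H: 6 × 404 = 2424
  Σ(formed) = 2780 kJ
ΔH = Σ(broken) − Σ(formed) = 2513 − 2780 = −267 kJ

ΔH ≈ −267 kJ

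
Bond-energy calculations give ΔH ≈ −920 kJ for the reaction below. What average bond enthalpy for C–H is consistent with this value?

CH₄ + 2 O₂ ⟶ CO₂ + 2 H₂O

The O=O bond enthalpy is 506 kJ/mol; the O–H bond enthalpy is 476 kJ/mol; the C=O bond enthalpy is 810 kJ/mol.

Let D be the C–H bond energy.
Σ(broken) = 4×D + 2×506 = 1012 + 4D
Σ(formed) = 2×810 + 4×476 = 3524
ΔH = Σ(broken) − Σ(formed) = (1012 + 4D) − (3524) = −2512 + 4D
Setting this equal to −920 kJ gives 4D = 1592, so D = 398 kJ/mol.

D(C–H) ≈ 398 kJ/mol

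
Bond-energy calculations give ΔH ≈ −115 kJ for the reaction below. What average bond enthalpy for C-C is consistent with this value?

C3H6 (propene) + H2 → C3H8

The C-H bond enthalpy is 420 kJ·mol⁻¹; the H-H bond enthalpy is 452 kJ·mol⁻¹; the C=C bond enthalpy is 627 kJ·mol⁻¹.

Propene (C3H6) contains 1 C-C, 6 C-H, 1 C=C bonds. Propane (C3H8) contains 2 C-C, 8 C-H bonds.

D(C-C) ≈ 354 kJ/mol

Let D be the C-C bond energy.
Σ(broken) = 1×D + 6×420 + 1×627 + 1×452 = 3599 + D
Σ(formed) = 2×D + 8×420 = 3360 + 2D
ΔH = Σ(broken) − Σ(formed) = (3599 + D) − (3360 + 2D) = +239 − D
Setting this equal to −115 kJ gives D = 354 kJ/mol.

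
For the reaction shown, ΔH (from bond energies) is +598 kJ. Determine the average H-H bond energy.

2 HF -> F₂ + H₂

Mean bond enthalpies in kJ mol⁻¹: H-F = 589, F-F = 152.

Let D be the H-H bond energy.
Σ(broken) = 2×589 = 1178
Σ(formed) = 1×152 + 1×D = 152 + D
ΔH = Σ(broken) − Σ(formed) = (1178) − (152 + D) = +1026 − D
Setting this equal to +598 kJ gives D = 428 kJ/mol.

D(H-H) ≈ 428 kJ/mol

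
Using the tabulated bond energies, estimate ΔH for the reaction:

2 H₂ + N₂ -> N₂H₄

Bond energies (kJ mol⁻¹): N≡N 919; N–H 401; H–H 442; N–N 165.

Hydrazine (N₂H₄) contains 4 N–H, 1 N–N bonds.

ΔH ≈ +34 kJ

Bonds broken (reactants):
  H–H: 2 × 442 = 884
  N≡N: 1 × 919 = 919
  Σ(broken) = 1803 kJ
Bonds formed (products):
  N–H: 4 × 401 = 1604
  N–N: 1 × 165 = 165
  Σ(formed) = 1769 kJ
ΔH = Σ(broken) − Σ(formed) = 1803 − 1769 = +34 kJ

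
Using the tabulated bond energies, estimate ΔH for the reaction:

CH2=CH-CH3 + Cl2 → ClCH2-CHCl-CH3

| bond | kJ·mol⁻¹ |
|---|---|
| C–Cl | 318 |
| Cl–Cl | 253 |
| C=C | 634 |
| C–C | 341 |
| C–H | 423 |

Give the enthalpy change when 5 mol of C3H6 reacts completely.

ΔH = −450 kJ

Bonds broken (reactants):
  C–C: 1 × 341 = 341
  C–H: 6 × 423 = 2538
  C=C: 1 × 634 = 634
  Cl–Cl: 1 × 253 = 253
  Σ(broken) = 3766 kJ
Bonds formed (products):
  C–C: 2 × 341 = 682
  C–Cl: 2 × 318 = 636
  C–H: 6 × 423 = 2538
  Σ(formed) = 3856 kJ
ΔH = Σ(broken) − Σ(formed) = 3766 − 3856 = −90 kJ
For 5× the reaction as written: 5 × (−90) = −450 kJ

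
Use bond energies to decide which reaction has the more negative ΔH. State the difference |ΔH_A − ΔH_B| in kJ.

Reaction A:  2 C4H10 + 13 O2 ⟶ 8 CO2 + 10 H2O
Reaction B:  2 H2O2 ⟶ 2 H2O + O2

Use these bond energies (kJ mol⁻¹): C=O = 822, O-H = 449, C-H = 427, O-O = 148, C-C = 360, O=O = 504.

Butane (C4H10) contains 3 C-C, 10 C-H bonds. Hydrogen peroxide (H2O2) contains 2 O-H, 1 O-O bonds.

Reaction A, by 4672 kJ

Reaction A:
  Bonds broken (reactants):
    C-C: 6 × 360 = 2160
    C-H: 20 × 427 = 8540
    O=O: 13 × 504 = 6552
    Σ(broken) = 17252 kJ
  Bonds formed (products):
    C=O: 16 × 822 = 13152
    O-H: 20 × 449 = 8980
    Σ(formed) = 22132 kJ
  ΔH_A = 17252 − 22132 = −4880 kJ
Reaction B:
  Bonds broken (reactants):
    O-H: 4 × 449 = 1796
    O-O: 2 × 148 = 296
    Σ(broken) = 2092 kJ
  Bonds formed (products):
    O-H: 4 × 449 = 1796
    O=O: 1 × 504 = 504
    Σ(formed) = 2300 kJ
  ΔH_B = 2092 − 2300 = −208 kJ
ΔH_A − ΔH_B = −4672 kJ, so reaction A has the more negative ΔH; |ΔH_A − ΔH_B| = 4672 kJ.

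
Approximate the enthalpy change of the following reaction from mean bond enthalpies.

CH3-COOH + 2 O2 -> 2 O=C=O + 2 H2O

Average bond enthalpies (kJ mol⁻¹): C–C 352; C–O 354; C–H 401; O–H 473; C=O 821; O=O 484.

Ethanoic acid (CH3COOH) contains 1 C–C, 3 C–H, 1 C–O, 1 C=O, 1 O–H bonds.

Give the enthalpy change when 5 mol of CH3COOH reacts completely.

ΔH = −5025 kJ

Bonds broken (reactants):
  C–C: 1 × 352 = 352
  C–H: 3 × 401 = 1203
  C–O: 1 × 354 = 354
  C=O: 1 × 821 = 821
  O–H: 1 × 473 = 473
  O=O: 2 × 484 = 968
  Σ(broken) = 4171 kJ
Bonds formed (products):
  C=O: 4 × 821 = 3284
  O–H: 4 × 473 = 1892
  Σ(formed) = 5176 kJ
ΔH = Σ(broken) − Σ(formed) = 4171 − 5176 = −1005 kJ
For 5× the reaction as written: 5 × (−1005) = −5025 kJ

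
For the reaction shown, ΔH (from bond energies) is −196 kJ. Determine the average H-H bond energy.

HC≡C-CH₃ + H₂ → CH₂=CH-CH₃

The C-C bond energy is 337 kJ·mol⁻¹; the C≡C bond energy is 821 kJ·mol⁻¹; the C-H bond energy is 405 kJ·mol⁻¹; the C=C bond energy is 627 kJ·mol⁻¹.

D(H-H) ≈ 420 kJ/mol

Let D be the H-H bond energy.
Σ(broken) = 1×821 + 1×337 + 4×405 + 1×D = 2778 + D
Σ(formed) = 1×337 + 6×405 + 1×627 = 3394
ΔH = Σ(broken) − Σ(formed) = (2778 + D) − (3394) = −616 + D
Setting this equal to −196 kJ gives D = 420 kJ/mol.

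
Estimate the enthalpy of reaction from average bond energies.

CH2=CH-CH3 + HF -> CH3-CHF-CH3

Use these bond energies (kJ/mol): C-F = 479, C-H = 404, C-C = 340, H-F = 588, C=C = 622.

ΔH ≈ −13 kJ

Bonds broken (reactants):
  C-C: 1 × 340 = 340
  C-H: 6 × 404 = 2424
  C=C: 1 × 622 = 622
  H-F: 1 × 588 = 588
  Σ(broken) = 3974 kJ
Bonds formed (products):
  C-C: 2 × 340 = 680
  C-F: 1 × 479 = 479
  C-H: 7 × 404 = 2828
  Σ(formed) = 3987 kJ
ΔH = Σ(broken) − Σ(formed) = 3974 − 3987 = −13 kJ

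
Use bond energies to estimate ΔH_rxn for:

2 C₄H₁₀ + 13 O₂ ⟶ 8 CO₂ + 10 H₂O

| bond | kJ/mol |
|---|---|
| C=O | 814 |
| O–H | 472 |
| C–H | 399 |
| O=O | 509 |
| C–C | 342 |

Bonds broken (reactants):
  C–C: 6 × 342 = 2052
  C–H: 20 × 399 = 7980
  O=O: 13 × 509 = 6617
  Σ(broken) = 16649 kJ
Bonds formed (products):
  C=O: 16 × 814 = 13024
  O–H: 20 × 472 = 9440
  Σ(formed) = 22464 kJ
ΔH = Σ(broken) − Σ(formed) = 16649 − 22464 = −5815 kJ

ΔH ≈ −5815 kJ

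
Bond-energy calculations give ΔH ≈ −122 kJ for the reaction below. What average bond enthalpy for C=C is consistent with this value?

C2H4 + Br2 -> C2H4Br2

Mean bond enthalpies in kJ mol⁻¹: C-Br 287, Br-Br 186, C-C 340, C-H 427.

Let D be the C=C bond energy.
Σ(broken) = 1×186 + 4×427 + 1×D = 1894 + D
Σ(formed) = 2×287 + 1×340 + 4×427 = 2622
ΔH = Σ(broken) − Σ(formed) = (1894 + D) − (2622) = −728 + D
Setting this equal to −122 kJ gives D = 606 kJ/mol.

D(C=C) ≈ 606 kJ/mol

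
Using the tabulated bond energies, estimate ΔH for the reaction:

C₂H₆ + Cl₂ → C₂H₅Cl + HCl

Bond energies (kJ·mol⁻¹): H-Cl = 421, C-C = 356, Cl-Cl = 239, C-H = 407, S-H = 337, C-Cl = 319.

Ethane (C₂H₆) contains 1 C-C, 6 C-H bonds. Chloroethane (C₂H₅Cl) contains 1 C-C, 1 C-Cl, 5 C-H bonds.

ΔH ≈ −94 kJ

Bonds broken (reactants):
  C-C: 1 × 356 = 356
  C-H: 6 × 407 = 2442
  Cl-Cl: 1 × 239 = 239
  Σ(broken) = 3037 kJ
Bonds formed (products):
  C-C: 1 × 356 = 356
  C-Cl: 1 × 319 = 319
  C-H: 5 × 407 = 2035
  H-Cl: 1 × 421 = 421
  Σ(formed) = 3131 kJ
ΔH = Σ(broken) − Σ(formed) = 3037 − 3131 = −94 kJ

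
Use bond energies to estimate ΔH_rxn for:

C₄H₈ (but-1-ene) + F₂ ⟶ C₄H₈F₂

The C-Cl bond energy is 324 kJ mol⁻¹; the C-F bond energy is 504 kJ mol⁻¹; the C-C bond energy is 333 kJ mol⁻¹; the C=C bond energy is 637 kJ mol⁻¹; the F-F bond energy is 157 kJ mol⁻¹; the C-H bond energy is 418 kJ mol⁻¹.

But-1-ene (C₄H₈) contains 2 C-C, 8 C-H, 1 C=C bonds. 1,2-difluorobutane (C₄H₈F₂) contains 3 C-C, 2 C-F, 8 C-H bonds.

ΔH ≈ −547 kJ

Bonds broken (reactants):
  C-C: 2 × 333 = 666
  C-H: 8 × 418 = 3344
  C=C: 1 × 637 = 637
  F-F: 1 × 157 = 157
  Σ(broken) = 4804 kJ
Bonds formed (products):
  C-C: 3 × 333 = 999
  C-F: 2 × 504 = 1008
  C-H: 8 × 418 = 3344
  Σ(formed) = 5351 kJ
ΔH = Σ(broken) − Σ(formed) = 4804 − 5351 = −547 kJ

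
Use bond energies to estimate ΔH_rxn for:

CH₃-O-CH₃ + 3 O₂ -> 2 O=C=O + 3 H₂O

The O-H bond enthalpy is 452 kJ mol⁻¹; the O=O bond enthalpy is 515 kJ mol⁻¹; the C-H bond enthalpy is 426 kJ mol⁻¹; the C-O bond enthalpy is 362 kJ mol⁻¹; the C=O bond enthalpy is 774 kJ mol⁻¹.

Bonds broken (reactants):
  C-H: 6 × 426 = 2556
  C-O: 2 × 362 = 724
  O=O: 3 × 515 = 1545
  Σ(broken) = 4825 kJ
Bonds formed (products):
  C=O: 4 × 774 = 3096
  O-H: 6 × 452 = 2712
  Σ(formed) = 5808 kJ
ΔH = Σ(broken) − Σ(formed) = 4825 − 5808 = −983 kJ

ΔH ≈ −983 kJ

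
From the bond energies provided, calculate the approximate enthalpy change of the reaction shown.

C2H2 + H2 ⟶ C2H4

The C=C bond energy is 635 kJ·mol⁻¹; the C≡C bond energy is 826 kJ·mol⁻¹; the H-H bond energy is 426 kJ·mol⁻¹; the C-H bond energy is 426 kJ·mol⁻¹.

ΔH ≈ −235 kJ

Bonds broken (reactants):
  C≡C: 1 × 826 = 826
  C-H: 2 × 426 = 852
  H-H: 1 × 426 = 426
  Σ(broken) = 2104 kJ
Bonds formed (products):
  C-H: 4 × 426 = 1704
  C=C: 1 × 635 = 635
  Σ(formed) = 2339 kJ
ΔH = Σ(broken) − Σ(formed) = 2104 − 2339 = −235 kJ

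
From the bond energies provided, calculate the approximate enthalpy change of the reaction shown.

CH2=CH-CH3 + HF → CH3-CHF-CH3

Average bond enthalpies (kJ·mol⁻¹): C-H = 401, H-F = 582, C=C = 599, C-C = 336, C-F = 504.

ΔH ≈ −60 kJ

Bonds broken (reactants):
  C-C: 1 × 336 = 336
  C-H: 6 × 401 = 2406
  C=C: 1 × 599 = 599
  H-F: 1 × 582 = 582
  Σ(broken) = 3923 kJ
Bonds formed (products):
  C-C: 2 × 336 = 672
  C-F: 1 × 504 = 504
  C-H: 7 × 401 = 2807
  Σ(formed) = 3983 kJ
ΔH = Σ(broken) − Σ(formed) = 3923 − 3983 = −60 kJ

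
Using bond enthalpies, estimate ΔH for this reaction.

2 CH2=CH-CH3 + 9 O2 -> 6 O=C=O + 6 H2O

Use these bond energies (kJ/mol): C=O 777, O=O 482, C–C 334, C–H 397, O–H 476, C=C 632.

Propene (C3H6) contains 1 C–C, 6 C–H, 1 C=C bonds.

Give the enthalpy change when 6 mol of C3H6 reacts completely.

Bonds broken (reactants):
  C–C: 2 × 334 = 668
  C–H: 12 × 397 = 4764
  C=C: 2 × 632 = 1264
  O=O: 9 × 482 = 4338
  Σ(broken) = 11034 kJ
Bonds formed (products):
  C=O: 12 × 777 = 9324
  O–H: 12 × 476 = 5712
  Σ(formed) = 15036 kJ
ΔH = Σ(broken) − Σ(formed) = 11034 − 15036 = −4002 kJ
For 3× the reaction as written: 3 × (−4002) = −12006 kJ

ΔH = −12006 kJ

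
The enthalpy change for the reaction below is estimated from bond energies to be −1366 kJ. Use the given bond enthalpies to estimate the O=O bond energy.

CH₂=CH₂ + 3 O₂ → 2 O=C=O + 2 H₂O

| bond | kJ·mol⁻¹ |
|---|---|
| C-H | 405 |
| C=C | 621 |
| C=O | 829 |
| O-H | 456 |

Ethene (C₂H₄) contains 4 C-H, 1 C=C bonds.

Let D be the O=O bond energy.
Σ(broken) = 4×405 + 1×621 + 3×D = 2241 + 3D
Σ(formed) = 4×829 + 4×456 = 5140
ΔH = Σ(broken) − Σ(formed) = (2241 + 3D) − (5140) = −2899 + 3D
Setting this equal to −1366 kJ gives 3D = 1533, so D = 511 kJ/mol.

D(O=O) ≈ 511 kJ/mol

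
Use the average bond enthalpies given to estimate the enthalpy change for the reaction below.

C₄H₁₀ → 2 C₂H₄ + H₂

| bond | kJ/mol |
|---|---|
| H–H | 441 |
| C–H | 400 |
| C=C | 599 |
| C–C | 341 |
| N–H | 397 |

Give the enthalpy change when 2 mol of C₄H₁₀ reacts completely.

ΔH = +368 kJ

Bonds broken (reactants):
  C–C: 3 × 341 = 1023
  C–H: 10 × 400 = 4000
  Σ(broken) = 5023 kJ
Bonds formed (products):
  C–H: 8 × 400 = 3200
  C=C: 2 × 599 = 1198
  H–H: 1 × 441 = 441
  Σ(formed) = 4839 kJ
ΔH = Σ(broken) − Σ(formed) = 5023 − 4839 = +184 kJ
For 2× the reaction as written: 2 × (+184) = +368 kJ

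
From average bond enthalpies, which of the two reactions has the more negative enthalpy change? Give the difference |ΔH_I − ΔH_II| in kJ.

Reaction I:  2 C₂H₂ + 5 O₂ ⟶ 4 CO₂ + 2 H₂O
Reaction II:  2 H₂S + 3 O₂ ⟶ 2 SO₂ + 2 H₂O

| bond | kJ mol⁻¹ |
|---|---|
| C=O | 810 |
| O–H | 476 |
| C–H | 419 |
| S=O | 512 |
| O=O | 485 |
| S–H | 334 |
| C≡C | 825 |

Reaction I, by 1472 kJ

Reaction I:
  Bonds broken (reactants):
    C≡C: 2 × 825 = 1650
    C–H: 4 × 419 = 1676
    O=O: 5 × 485 = 2425
    Σ(broken) = 5751 kJ
  Bonds formed (products):
    C=O: 8 × 810 = 6480
    O–H: 4 × 476 = 1904
    Σ(formed) = 8384 kJ
  ΔH_I = 5751 − 8384 = −2633 kJ
Reaction II:
  Bonds broken (reactants):
    O=O: 3 × 485 = 1455
    S–H: 4 × 334 = 1336
    Σ(broken) = 2791 kJ
  Bonds formed (products):
    O–H: 4 × 476 = 1904
    S=O: 4 × 512 = 2048
    Σ(formed) = 3952 kJ
  ΔH_II = 2791 − 3952 = −1161 kJ
ΔH_I − ΔH_II = −1472 kJ, so reaction I has the more negative ΔH; |ΔH_I − ΔH_II| = 1472 kJ.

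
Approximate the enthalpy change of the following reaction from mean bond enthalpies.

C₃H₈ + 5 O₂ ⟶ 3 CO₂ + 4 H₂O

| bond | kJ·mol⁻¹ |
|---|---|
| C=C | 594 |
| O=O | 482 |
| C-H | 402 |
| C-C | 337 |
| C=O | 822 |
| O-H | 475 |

Bonds broken (reactants):
  C-C: 2 × 337 = 674
  C-H: 8 × 402 = 3216
  O=O: 5 × 482 = 2410
  Σ(broken) = 6300 kJ
Bonds formed (products):
  C=O: 6 × 822 = 4932
  O-H: 8 × 475 = 3800
  Σ(formed) = 8732 kJ
ΔH = Σ(broken) − Σ(formed) = 6300 − 8732 = −2432 kJ

ΔH ≈ −2432 kJ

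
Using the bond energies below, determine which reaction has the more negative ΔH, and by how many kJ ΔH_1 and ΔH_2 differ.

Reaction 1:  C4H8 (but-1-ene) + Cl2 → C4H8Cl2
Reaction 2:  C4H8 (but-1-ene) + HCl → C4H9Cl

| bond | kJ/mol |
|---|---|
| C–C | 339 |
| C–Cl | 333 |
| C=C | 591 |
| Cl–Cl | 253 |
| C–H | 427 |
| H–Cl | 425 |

Reaction 1:
  Bonds broken (reactants):
    C–C: 2 × 339 = 678
    C–H: 8 × 427 = 3416
    C=C: 1 × 591 = 591
    Cl–Cl: 1 × 253 = 253
    Σ(broken) = 4938 kJ
  Bonds formed (products):
    C–C: 3 × 339 = 1017
    C–Cl: 2 × 333 = 666
    C–H: 8 × 427 = 3416
    Σ(formed) = 5099 kJ
  ΔH_1 = 4938 − 5099 = −161 kJ
Reaction 2:
  Bonds broken (reactants):
    C–C: 2 × 339 = 678
    C–H: 8 × 427 = 3416
    C=C: 1 × 591 = 591
    H–Cl: 1 × 425 = 425
    Σ(broken) = 5110 kJ
  Bonds formed (products):
    C–C: 3 × 339 = 1017
    C–Cl: 1 × 333 = 333
    C–H: 9 × 427 = 3843
    Σ(formed) = 5193 kJ
  ΔH_2 = 5110 − 5193 = −83 kJ
ΔH_1 − ΔH_2 = −78 kJ, so reaction 1 has the more negative ΔH; |ΔH_1 − ΔH_2| = 78 kJ.

Reaction 1, by 78 kJ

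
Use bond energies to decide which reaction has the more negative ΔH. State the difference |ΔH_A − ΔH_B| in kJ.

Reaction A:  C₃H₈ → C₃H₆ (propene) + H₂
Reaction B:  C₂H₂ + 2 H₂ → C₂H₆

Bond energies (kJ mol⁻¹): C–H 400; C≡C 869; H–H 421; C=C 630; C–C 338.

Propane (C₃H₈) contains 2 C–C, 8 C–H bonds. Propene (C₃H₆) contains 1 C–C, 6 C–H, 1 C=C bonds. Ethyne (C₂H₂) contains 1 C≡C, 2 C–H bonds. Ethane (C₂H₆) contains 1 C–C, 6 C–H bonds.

Reaction A:
  Bonds broken (reactants):
    C–C: 2 × 338 = 676
    C–H: 8 × 400 = 3200
    Σ(broken) = 3876 kJ
  Bonds formed (products):
    C–C: 1 × 338 = 338
    C–H: 6 × 400 = 2400
    C=C: 1 × 630 = 630
    H–H: 1 × 421 = 421
    Σ(formed) = 3789 kJ
  ΔH_A = 3876 − 3789 = +87 kJ
Reaction B:
  Bonds broken (reactants):
    C≡C: 1 × 869 = 869
    C–H: 2 × 400 = 800
    H–H: 2 × 421 = 842
    Σ(broken) = 2511 kJ
  Bonds formed (products):
    C–C: 1 × 338 = 338
    C–H: 6 × 400 = 2400
    Σ(formed) = 2738 kJ
  ΔH_B = 2511 − 2738 = −227 kJ
ΔH_A − ΔH_B = +314 kJ, so reaction B has the more negative ΔH; |ΔH_A − ΔH_B| = 314 kJ.

Reaction B, by 314 kJ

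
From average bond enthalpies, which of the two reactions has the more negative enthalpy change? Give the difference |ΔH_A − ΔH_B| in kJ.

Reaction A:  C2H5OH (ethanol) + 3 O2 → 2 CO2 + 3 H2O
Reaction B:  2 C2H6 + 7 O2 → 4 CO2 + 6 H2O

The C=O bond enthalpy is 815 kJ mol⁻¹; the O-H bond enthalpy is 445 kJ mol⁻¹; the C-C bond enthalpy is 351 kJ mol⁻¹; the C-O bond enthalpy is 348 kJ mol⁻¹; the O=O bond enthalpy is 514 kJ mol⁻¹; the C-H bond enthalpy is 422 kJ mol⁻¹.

Reaction B, by 1362 kJ

Reaction A:
  Bonds broken (reactants):
    C-C: 1 × 351 = 351
    C-H: 5 × 422 = 2110
    C-O: 1 × 348 = 348
    O-H: 1 × 445 = 445
    O=O: 3 × 514 = 1542
    Σ(broken) = 4796 kJ
  Bonds formed (products):
    C=O: 4 × 815 = 3260
    O-H: 6 × 445 = 2670
    Σ(formed) = 5930 kJ
  ΔH_A = 4796 − 5930 = −1134 kJ
Reaction B:
  Bonds broken (reactants):
    C-C: 2 × 351 = 702
    C-H: 12 × 422 = 5064
    O=O: 7 × 514 = 3598
    Σ(broken) = 9364 kJ
  Bonds formed (products):
    C=O: 8 × 815 = 6520
    O-H: 12 × 445 = 5340
    Σ(formed) = 11860 kJ
  ΔH_B = 9364 − 11860 = −2496 kJ
ΔH_A − ΔH_B = +1362 kJ, so reaction B has the more negative ΔH; |ΔH_A − ΔH_B| = 1362 kJ.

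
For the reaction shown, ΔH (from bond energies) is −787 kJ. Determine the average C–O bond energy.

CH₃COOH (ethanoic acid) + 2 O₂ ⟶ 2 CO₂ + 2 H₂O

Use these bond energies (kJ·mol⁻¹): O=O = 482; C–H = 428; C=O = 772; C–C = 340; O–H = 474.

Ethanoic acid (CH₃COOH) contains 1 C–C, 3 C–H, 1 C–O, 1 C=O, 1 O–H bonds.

Let D be the C–O bond energy.
Σ(broken) = 1×340 + 3×428 + 1×D + 1×772 + 1×474 + 2×482 = 3834 + D
Σ(formed) = 4×772 + 4×474 = 4984
ΔH = Σ(broken) − Σ(formed) = (3834 + D) − (4984) = −1150 + D
Setting this equal to −787 kJ gives D = 363 kJ/mol.

D(C–O) ≈ 363 kJ/mol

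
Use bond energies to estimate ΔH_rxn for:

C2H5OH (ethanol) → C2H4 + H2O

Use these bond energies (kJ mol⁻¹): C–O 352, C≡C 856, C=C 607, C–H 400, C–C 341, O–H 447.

ΔH ≈ +39 kJ

Bonds broken (reactants):
  C–C: 1 × 341 = 341
  C–H: 5 × 400 = 2000
  C–O: 1 × 352 = 352
  O–H: 1 × 447 = 447
  Σ(broken) = 3140 kJ
Bonds formed (products):
  C–H: 4 × 400 = 1600
  C=C: 1 × 607 = 607
  O–H: 2 × 447 = 894
  Σ(formed) = 3101 kJ
ΔH = Σ(broken) − Σ(formed) = 3140 − 3101 = +39 kJ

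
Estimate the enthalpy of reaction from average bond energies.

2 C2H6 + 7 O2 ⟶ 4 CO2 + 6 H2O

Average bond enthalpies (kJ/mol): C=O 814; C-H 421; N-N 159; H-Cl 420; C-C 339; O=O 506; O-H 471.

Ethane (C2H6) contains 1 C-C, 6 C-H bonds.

ΔH ≈ −2892 kJ

Bonds broken (reactants):
  C-C: 2 × 339 = 678
  C-H: 12 × 421 = 5052
  O=O: 7 × 506 = 3542
  Σ(broken) = 9272 kJ
Bonds formed (products):
  C=O: 8 × 814 = 6512
  O-H: 12 × 471 = 5652
  Σ(formed) = 12164 kJ
ΔH = Σ(broken) − Σ(formed) = 9272 − 12164 = −2892 kJ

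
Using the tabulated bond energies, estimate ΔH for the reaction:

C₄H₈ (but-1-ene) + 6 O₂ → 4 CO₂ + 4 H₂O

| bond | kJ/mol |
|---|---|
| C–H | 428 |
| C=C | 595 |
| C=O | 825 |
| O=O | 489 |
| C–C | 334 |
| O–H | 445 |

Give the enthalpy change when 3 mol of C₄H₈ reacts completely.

Bonds broken (reactants):
  C–C: 2 × 334 = 668
  C–H: 8 × 428 = 3424
  C=C: 1 × 595 = 595
  O=O: 6 × 489 = 2934
  Σ(broken) = 7621 kJ
Bonds formed (products):
  C=O: 8 × 825 = 6600
  O–H: 8 × 445 = 3560
  Σ(formed) = 10160 kJ
ΔH = Σ(broken) − Σ(formed) = 7621 − 10160 = −2539 kJ
For 3× the reaction as written: 3 × (−2539) = −7617 kJ

ΔH = −7617 kJ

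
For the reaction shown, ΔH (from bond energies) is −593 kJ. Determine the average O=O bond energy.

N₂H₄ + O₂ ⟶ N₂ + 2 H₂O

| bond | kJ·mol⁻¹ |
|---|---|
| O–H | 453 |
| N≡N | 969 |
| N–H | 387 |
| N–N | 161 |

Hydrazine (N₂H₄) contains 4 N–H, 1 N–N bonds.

D(O=O) ≈ 479 kJ/mol

Let D be the O=O bond energy.
Σ(broken) = 4×387 + 1×161 + 1×D = 1709 + D
Σ(formed) = 1×969 + 4×453 = 2781
ΔH = Σ(broken) − Σ(formed) = (1709 + D) − (2781) = −1072 + D
Setting this equal to −593 kJ gives D = 479 kJ/mol.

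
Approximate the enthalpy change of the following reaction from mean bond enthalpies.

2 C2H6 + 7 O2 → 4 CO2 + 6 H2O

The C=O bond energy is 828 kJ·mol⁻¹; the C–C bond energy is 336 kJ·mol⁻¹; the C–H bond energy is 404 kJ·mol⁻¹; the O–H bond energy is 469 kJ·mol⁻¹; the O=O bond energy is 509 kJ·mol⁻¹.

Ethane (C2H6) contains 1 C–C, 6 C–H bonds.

Bonds broken (reactants):
  C–C: 2 × 336 = 672
  C–H: 12 × 404 = 4848
  O=O: 7 × 509 = 3563
  Σ(broken) = 9083 kJ
Bonds formed (products):
  C=O: 8 × 828 = 6624
  O–H: 12 × 469 = 5628
  Σ(formed) = 12252 kJ
ΔH = Σ(broken) − Σ(formed) = 9083 − 12252 = −3169 kJ

ΔH ≈ −3169 kJ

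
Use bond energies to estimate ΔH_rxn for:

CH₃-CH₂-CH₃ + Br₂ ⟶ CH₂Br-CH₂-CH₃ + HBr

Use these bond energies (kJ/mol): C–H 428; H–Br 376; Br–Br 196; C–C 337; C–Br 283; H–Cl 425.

ΔH ≈ −35 kJ

Bonds broken (reactants):
  Br–Br: 1 × 196 = 196
  C–C: 2 × 337 = 674
  C–H: 8 × 428 = 3424
  Σ(broken) = 4294 kJ
Bonds formed (products):
  C–Br: 1 × 283 = 283
  C–C: 2 × 337 = 674
  C–H: 7 × 428 = 2996
  H–Br: 1 × 376 = 376
  Σ(formed) = 4329 kJ
ΔH = Σ(broken) − Σ(formed) = 4294 − 4329 = −35 kJ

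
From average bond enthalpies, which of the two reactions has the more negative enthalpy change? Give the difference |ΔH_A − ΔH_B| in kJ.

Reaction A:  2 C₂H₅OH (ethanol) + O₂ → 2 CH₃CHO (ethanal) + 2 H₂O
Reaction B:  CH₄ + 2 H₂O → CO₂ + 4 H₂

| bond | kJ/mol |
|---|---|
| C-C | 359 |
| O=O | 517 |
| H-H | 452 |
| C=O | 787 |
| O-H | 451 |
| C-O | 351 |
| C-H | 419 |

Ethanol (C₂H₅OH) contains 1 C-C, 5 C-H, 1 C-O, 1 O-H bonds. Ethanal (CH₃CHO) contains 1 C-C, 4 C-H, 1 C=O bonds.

Reaction A, by 517 kJ

Reaction A:
  Bonds broken (reactants):
    C-C: 2 × 359 = 718
    C-H: 10 × 419 = 4190
    C-O: 2 × 351 = 702
    O-H: 2 × 451 = 902
    O=O: 1 × 517 = 517
    Σ(broken) = 7029 kJ
  Bonds formed (products):
    C-C: 2 × 359 = 718
    C-H: 8 × 419 = 3352
    C=O: 2 × 787 = 1574
    O-H: 4 × 451 = 1804
    Σ(formed) = 7448 kJ
  ΔH_A = 7029 − 7448 = −419 kJ
Reaction B:
  Bonds broken (reactants):
    C-H: 4 × 419 = 1676
    O-H: 4 × 451 = 1804
    Σ(broken) = 3480 kJ
  Bonds formed (products):
    C=O: 2 × 787 = 1574
    H-H: 4 × 452 = 1808
    Σ(formed) = 3382 kJ
  ΔH_B = 3480 − 3382 = +98 kJ
ΔH_A − ΔH_B = −517 kJ, so reaction A has the more negative ΔH; |ΔH_A − ΔH_B| = 517 kJ.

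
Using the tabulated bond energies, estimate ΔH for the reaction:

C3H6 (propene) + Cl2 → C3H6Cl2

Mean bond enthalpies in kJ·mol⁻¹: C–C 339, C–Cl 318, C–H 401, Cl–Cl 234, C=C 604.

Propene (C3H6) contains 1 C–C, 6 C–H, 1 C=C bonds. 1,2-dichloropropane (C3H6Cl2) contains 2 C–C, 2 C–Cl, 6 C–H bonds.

ΔH ≈ −137 kJ

Bonds broken (reactants):
  C–C: 1 × 339 = 339
  C–H: 6 × 401 = 2406
  C=C: 1 × 604 = 604
  Cl–Cl: 1 × 234 = 234
  Σ(broken) = 3583 kJ
Bonds formed (products):
  C–C: 2 × 339 = 678
  C–Cl: 2 × 318 = 636
  C–H: 6 × 401 = 2406
  Σ(formed) = 3720 kJ
ΔH = Σ(broken) − Σ(formed) = 3583 − 3720 = −137 kJ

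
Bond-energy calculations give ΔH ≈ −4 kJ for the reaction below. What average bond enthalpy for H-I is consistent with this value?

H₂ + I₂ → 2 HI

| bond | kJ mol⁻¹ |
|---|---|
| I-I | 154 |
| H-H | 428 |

Let D be the H-I bond energy.
Σ(broken) = 1×428 + 1×154 = 582
Σ(formed) = 2×D = 2D
ΔH = Σ(broken) − Σ(formed) = (582) − (2D) = +582 − 2D
Setting this equal to −4 kJ gives 2D = 586, so D = 293 kJ/mol.

D(H-I) ≈ 293 kJ/mol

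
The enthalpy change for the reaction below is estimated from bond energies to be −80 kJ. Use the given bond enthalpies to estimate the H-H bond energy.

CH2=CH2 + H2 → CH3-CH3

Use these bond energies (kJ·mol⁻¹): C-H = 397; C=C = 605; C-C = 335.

Let D be the H-H bond energy.
Σ(broken) = 4×397 + 1×605 + 1×D = 2193 + D
Σ(formed) = 1×335 + 6×397 = 2717
ΔH = Σ(broken) − Σ(formed) = (2193 + D) − (2717) = −524 + D
Setting this equal to −80 kJ gives D = 444 kJ/mol.

D(H-H) ≈ 444 kJ/mol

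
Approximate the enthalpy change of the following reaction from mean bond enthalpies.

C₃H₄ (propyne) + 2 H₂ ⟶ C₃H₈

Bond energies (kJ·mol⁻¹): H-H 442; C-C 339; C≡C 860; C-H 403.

Bonds broken (reactants):
  C≡C: 1 × 860 = 860
  C-C: 1 × 339 = 339
  C-H: 4 × 403 = 1612
  H-H: 2 × 442 = 884
  Σ(broken) = 3695 kJ
Bonds formed (products):
  C-C: 2 × 339 = 678
  C-H: 8 × 403 = 3224
  Σ(formed) = 3902 kJ
ΔH = Σ(broken) − Σ(formed) = 3695 − 3902 = −207 kJ

ΔH ≈ −207 kJ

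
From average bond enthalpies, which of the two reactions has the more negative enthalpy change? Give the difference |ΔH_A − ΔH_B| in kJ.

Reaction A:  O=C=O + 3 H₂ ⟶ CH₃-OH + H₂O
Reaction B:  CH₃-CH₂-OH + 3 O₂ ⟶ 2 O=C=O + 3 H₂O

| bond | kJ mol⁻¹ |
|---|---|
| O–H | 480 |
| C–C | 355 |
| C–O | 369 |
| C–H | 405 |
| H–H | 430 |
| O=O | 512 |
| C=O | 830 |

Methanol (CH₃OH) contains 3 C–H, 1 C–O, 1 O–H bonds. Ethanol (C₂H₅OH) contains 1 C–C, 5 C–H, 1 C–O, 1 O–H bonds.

Reaction B, by 1361 kJ

Reaction A:
  Bonds broken (reactants):
    C=O: 2 × 830 = 1660
    H–H: 3 × 430 = 1290
    Σ(broken) = 2950 kJ
  Bonds formed (products):
    C–H: 3 × 405 = 1215
    C–O: 1 × 369 = 369
    O–H: 3 × 480 = 1440
    Σ(formed) = 3024 kJ
  ΔH_A = 2950 − 3024 = −74 kJ
Reaction B:
  Bonds broken (reactants):
    C–C: 1 × 355 = 355
    C–H: 5 × 405 = 2025
    C–O: 1 × 369 = 369
    O–H: 1 × 480 = 480
    O=O: 3 × 512 = 1536
    Σ(broken) = 4765 kJ
  Bonds formed (products):
    C=O: 4 × 830 = 3320
    O–H: 6 × 480 = 2880
    Σ(formed) = 6200 kJ
  ΔH_B = 4765 − 6200 = −1435 kJ
ΔH_A − ΔH_B = +1361 kJ, so reaction B has the more negative ΔH; |ΔH_A − ΔH_B| = 1361 kJ.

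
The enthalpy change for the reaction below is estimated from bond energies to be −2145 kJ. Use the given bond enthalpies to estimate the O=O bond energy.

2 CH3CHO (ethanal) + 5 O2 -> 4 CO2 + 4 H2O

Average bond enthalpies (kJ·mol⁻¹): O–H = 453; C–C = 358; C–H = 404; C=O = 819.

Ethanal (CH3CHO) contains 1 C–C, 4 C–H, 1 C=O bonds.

Let D be the O=O bond energy.
Σ(broken) = 2×358 + 8×404 + 2×819 + 5×D = 5586 + 5D
Σ(formed) = 8×819 + 8×453 = 10176
ΔH = Σ(broken) − Σ(formed) = (5586 + 5D) − (10176) = −4590 + 5D
Setting this equal to −2145 kJ gives 5D = 2445, so D = 489 kJ/mol.

D(O=O) ≈ 489 kJ/mol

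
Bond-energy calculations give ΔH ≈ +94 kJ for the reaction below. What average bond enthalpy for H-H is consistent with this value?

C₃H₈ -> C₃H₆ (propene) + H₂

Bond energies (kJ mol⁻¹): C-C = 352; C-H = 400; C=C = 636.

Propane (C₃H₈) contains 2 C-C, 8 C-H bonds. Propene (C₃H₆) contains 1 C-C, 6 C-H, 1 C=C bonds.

D(H-H) ≈ 422 kJ/mol

Let D be the H-H bond energy.
Σ(broken) = 2×352 + 8×400 = 3904
Σ(formed) = 1×352 + 6×400 + 1×636 + 1×D = 3388 + D
ΔH = Σ(broken) − Σ(formed) = (3904) − (3388 + D) = +516 − D
Setting this equal to +94 kJ gives D = 422 kJ/mol.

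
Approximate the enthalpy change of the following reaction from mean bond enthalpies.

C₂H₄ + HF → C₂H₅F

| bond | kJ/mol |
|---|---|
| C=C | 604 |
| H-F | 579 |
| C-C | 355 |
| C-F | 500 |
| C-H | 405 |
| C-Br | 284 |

Bonds broken (reactants):
  C-H: 4 × 405 = 1620
  C=C: 1 × 604 = 604
  H-F: 1 × 579 = 579
  Σ(broken) = 2803 kJ
Bonds formed (products):
  C-C: 1 × 355 = 355
  C-F: 1 × 500 = 500
  C-H: 5 × 405 = 2025
  Σ(formed) = 2880 kJ
ΔH = Σ(broken) − Σ(formed) = 2803 − 2880 = −77 kJ

ΔH ≈ −77 kJ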